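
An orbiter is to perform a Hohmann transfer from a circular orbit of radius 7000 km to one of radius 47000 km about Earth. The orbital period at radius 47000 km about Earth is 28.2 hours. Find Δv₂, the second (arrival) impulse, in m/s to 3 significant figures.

From Kepler's third law T² = 4π²r³/μ at r = 47000 km, T = 28.2 hours = 28.2 × 3600 s = 1.0152×10^5 s: μ = 4π²r³/T² = 3.97695×10^5 km³/s².
Transfer-ellipse semi-major axis a_t = (r₁ + r₂)/2 = (7000 + 47000)/2 = 27000 km.
On the circular orbit at r = 47000 km, v_c = √(μ/r) = 2.909 km/s.
Vis-viva on the transfer ellipse at r = 47000 km gives v_t = √[μ(2/r − 1/a_t)] = 1.481 km/s.
Δv₂ = |v_t − v_c| = |1.481 − 2.909| = 1.428 km/s.

Δv₂ = 1430 m/s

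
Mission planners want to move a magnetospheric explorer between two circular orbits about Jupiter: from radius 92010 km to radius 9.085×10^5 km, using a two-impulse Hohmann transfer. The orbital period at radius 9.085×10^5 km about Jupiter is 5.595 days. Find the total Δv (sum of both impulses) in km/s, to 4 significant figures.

From Kepler's third law T² = 4π²r³/μ at r = 9.085×10^5 km, T = 5.595 days = 5.595 × 86400 s = 4.83408×10^5 s: μ = 4π²r³/T² = 1.26680×10^8 km³/s².
Transfer-ellipse semi-major axis a_t = (r₁ + r₂)/2 = (92010 + 9.085×10^5)/2 = 5.00255×10^5 km.
At r₁ the circular-orbit speed is v₁ = √(μ/r₁) = 37.105 km/s.
Transfer-orbit speed at r₁ (vis-viva): v_p = √[μ(2/r₁ − 1/a_t)] = 50.004 km/s.
First burn Δv₁ = |v_p − v₁| = 12.90 km/s.
Circular speed at r₂: v₂ = √(μ/r₂) = 11.808 km/s.
Transfer-orbit speed at r₂: v_a = √[μ(2/r₂ − 1/a_t)] = 5.0642 km/s.
Second burn Δv₂ = |v₂ − v_a| = 6.744 km/s.
Total Δv = Δv₁ + Δv₂ = 19.64 km/s.

Δv = 19.64 km/s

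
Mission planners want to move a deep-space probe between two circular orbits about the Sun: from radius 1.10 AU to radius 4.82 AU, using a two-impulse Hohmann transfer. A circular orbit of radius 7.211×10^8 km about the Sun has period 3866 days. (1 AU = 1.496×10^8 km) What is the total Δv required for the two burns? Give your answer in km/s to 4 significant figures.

From Kepler's third law T² = 4π²r³/μ at r = 7.211×10^8 km, T = 3866 days = 3866 × 86400 s = 3.340224×10^8 s: μ = 4π²r³/T² = 1.32677×10^11 km³/s².
In km: r₁ = 1.10 × 1.496×10^8 = 1.6456×10^8 km; r₂ = 4.82 × 1.496×10^8 = 7.21072×10^8 km.
Semi-major axis of the transfer orbit: a_t = (1.6456×10^8 + 7.21072×10^8)/2 = 4.42816×10^8 km.
Circular speed at r₁: v₁ = √(μ/r₁) = √(1.32677×10^11/1.6456×10^8) = 28.394575 km/s.
On the transfer ellipse at r₁, v² = μ(2/r − 1/a) gives v_p = √[μ(2/r₁ − 1/a_t)] = 36.233730 km/s.
First burn Δv₁ = |v_p − v₁| = 7.8392 km/s.
Circular speed at r₂: v₂ = √(μ/r₂) = 13.5646 km/s.
Transfer-orbit speed at r₂: v_a = √[μ(2/r₂ − 1/a_t)] = 8.26911 km/s.
Second burn Δv₂ = |v₂ − v_a| = 5.2955 km/s.
Δv = Δv₁ + Δv₂ = 7.8392 + 5.2955 = 13.13 km/s.

Δv = 13.13 km/s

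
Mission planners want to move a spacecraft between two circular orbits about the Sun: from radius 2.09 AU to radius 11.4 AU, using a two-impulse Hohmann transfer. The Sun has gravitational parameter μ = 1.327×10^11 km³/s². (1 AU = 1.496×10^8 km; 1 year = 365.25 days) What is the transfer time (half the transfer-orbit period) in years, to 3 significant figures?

t = 8.76 years

In km: r₁ = 2.09 × 1.496×10^8 = 3.12664×10^8 km; r₂ = 11.4 × 1.496×10^8 = 1.70544×10^9 km.
Semi-major axis of the transfer orbit: a_t = (3.12664×10^8 + 1.70544×10^9)/2 = 1.009052×10^9 km.
Transfer time t = π√(a_t³/μ) = π√((1.009052×10^9)³ / 1.327×10^11) = 2.764×10^8 s.
Converting: 2.764×10^8 s ÷ 3.15576×10^7 s/year (365.25 × 86400) = 8.76 years.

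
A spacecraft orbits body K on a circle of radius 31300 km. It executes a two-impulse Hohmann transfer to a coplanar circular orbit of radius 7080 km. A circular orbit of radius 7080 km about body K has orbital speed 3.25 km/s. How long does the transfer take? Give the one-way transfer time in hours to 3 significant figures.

From the circular-orbit relation v² = μ/r at r = 7080 km: μ = v²r = (3.25)² × 7080 = 74782.5 km³/s².
Transfer-ellipse semi-major axis a_t = (r₁ + r₂)/2 = (31300 + 7080)/2 = 19190 km.
Transfer time t = π√(a_t³/μ) = π√((19190)³ / 74782.5) = 30540 s.
Converting: 30540 s ÷ 3600 s/hour = 8.48 hours.

t = 8.48 hours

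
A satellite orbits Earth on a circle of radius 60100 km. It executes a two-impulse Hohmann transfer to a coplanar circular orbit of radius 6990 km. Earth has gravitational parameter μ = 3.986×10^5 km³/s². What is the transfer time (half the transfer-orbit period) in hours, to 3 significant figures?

t = 8.49 hours

Transfer-ellipse semi-major axis a_t = (r₁ + r₂)/2 = (60100 + 6990)/2 = 33545 km.
By Kepler's third law the transfer-orbit period is T = 2π√(a_t³/μ), so t = T/2 = 30570 s.
Converting: 30570 s ÷ 3600 s/hour = 8.49 hours.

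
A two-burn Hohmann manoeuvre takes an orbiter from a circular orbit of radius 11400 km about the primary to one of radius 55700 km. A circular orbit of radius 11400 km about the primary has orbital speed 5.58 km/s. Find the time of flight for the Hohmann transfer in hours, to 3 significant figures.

From the circular-orbit relation v² = μ/r at r = 11400 km: μ = v²r = (5.58)² × 11400 = 3.54955×10^5 km³/s².
Transfer-ellipse semi-major axis a_t = (r₁ + r₂)/2 = (11400 + 55700)/2 = 33550 km.
By Kepler's third law the transfer-orbit period is T = 2π√(a_t³/μ), so t = T/2 = 32400 s.
Converting: 32400 s ÷ 3600 s/hour = 9.00 hours.

t = 9.00 hours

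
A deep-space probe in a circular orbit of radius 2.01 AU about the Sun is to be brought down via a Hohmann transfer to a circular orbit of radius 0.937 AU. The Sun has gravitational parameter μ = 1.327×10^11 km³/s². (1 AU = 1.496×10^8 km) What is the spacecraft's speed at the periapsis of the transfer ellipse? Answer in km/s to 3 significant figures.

In km: r₁ = 2.01 × 1.496×10^8 = 3.00696×10^8 km; r₂ = 0.937 × 1.496×10^8 = 1.401752×10^8 km.
The Hohmann ellipse has a_t = (r₁ + r₂)/2 = 2.204356×10^8 km.
At periapsis, r = 1.401752×10^8 km.
Applying v² = μ(2/r − 1/a_t): v = 35.94 km/s.

v = 35.9 km/s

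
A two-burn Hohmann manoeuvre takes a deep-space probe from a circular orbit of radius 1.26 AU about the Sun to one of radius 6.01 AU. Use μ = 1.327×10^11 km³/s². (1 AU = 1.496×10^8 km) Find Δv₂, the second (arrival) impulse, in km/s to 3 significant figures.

Δv₂ = 5.00 km/s

In km: r₁ = 1.26 × 1.496×10^8 = 1.88496×10^8 km; r₂ = 6.01 × 1.496×10^8 = 8.99096×10^8 km.
The Hohmann ellipse has a_t = (r₁ + r₂)/2 = 5.43796×10^8 km.
On the circular orbit at r = 8.99096×10^8 km, v_c = √(μ/r) = 12.149 km/s.
Vis-viva on the transfer ellipse at r = 8.99096×10^8 km gives v_t = √[μ(2/r − 1/a_t)] = 7.1526 km/s.
Δv₂ = |v_t − v_c| = |7.1526 − 12.149| = 4.996 km/s.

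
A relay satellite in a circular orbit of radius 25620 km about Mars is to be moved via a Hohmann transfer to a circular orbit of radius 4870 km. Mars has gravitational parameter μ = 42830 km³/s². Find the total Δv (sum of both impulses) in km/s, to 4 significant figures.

Semi-major axis of the transfer orbit: a_t = (25620 + 4870)/2 = 15245 km.
At r₁ the circular-orbit speed is v₁ = √(μ/r₁) = 1.293 km/s.
On the transfer ellipse at r₁, vis-viva gives v_a = √[μ(2/r₁ − 1/a_t)] = 0.7308 km/s.
First burn Δv₁ = |v_a − v₁| = 0.5622 km/s.
At r₂, v₂ = √(μ/r₂) = 2.9656 km/s.
Transfer-orbit speed at r₂: v_p = √[μ(2/r₂ − 1/a_t)] = 3.8445 km/s.
Second burn Δv₂ = |v₂ − v_p| = 0.8789 km/s.
Δv = Δv₁ + Δv₂ = 0.5622 + 0.8789 = 1.441 km/s.

Δv = 1.441 km/s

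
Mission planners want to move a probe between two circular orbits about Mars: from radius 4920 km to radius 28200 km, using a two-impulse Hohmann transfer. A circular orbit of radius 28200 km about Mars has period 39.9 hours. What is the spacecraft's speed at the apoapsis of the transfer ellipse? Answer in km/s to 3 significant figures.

v = 0.672 km/s

From Kepler's third law T² = 4π²r³/μ at r = 28200 km, T = 39.9 hours = 39.9 × 3600 s = 1.4364×10^5 s: μ = 4π²r³/T² = 42909.8 km³/s².
Transfer-ellipse semi-major axis a_t = (r₁ + r₂)/2 = (4920 + 28200)/2 = 16560 km.
At apoapsis, r = 28200 km.
Vis-viva: v = √[μ(2/r − 1/a_t)] = √[42909.8 × (2/28200 − 1/16560)] = 0.6724 km/s.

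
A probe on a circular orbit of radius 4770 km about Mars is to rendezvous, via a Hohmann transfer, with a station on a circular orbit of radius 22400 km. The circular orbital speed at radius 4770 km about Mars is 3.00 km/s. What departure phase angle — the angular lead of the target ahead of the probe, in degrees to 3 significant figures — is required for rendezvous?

φ = 95.0°

From the circular-orbit relation v² = μ/r at r = 4770 km: μ = v²r = (3.00)² × 4770 = 42930.0 km³/s².
Transfer-ellipse semi-major axis a_t = (r₁ + r₂)/2 = (4770 + 22400)/2 = 13585 km.
The half-period of the transfer ellipse is t = π√(a_t³/μ) = 24008 s.
The target's mean motion on its circular orbit is ω₂ = √(μ/r₂³) = 6.1803×10^-5 rad/s.
Angle swept by the target during transfer: ω₂·t = 1.48377 rad = 85.01°.
Arrival is 180° from departure on the ellipse, so φ = 180° − 85.01° = 95.0°.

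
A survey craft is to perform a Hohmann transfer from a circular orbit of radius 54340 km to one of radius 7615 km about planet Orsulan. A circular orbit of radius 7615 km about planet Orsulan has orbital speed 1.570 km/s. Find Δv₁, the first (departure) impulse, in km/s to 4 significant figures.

Δv₁ = 0.2963 km/s

From the circular-orbit relation v² = μ/r at r = 7615 km: μ = v²r = (1.570)² × 7615 = 18770.2 km³/s².
Semi-major axis of the transfer orbit: a_t = (54340 + 7615)/2 = 30977.5 km.
Circular speed at r = 54340 km: v_c = √(μ/r) = 0.5877 km/s.
Vis-viva on the transfer ellipse at r = 54340 km gives v_t = √[μ(2/r − 1/a_t)] = 0.2914 km/s.
Δv₁ = |v_t − v_c| = |0.2914 − 0.5877| = 0.2963 km/s.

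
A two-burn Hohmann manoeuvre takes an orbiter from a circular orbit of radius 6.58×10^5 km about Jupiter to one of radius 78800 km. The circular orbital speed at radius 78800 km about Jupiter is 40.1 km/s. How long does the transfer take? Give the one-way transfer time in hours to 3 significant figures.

t = 17.3 hours

From the circular-orbit relation v² = μ/r at r = 78800 km: μ = v²r = (40.1)² × 78800 = 1.26711×10^8 km³/s².
Semi-major axis of the transfer orbit: a_t = (6.580×10^5 + 78800)/2 = 3.684×10^5 km.
Transfer time t = π√(a_t³/μ) = π√((3.684×10^5)³ / 1.26711×10^8) = 62410 s.
Converting: 62410 s ÷ 3600 s/hour = 17.3 hours.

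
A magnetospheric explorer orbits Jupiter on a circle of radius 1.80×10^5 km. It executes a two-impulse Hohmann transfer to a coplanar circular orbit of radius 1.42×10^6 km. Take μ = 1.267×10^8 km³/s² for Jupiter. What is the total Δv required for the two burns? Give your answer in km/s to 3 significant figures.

Transfer-ellipse semi-major axis a_t = (r₁ + r₂)/2 = (1.800×10^5 + 1.420×10^6)/2 = 8.000×10^5 km.
At r₁ the circular-orbit speed is v₁ = √(μ/r₁) = 26.531 km/s.
On the transfer ellipse at r₁, v² = μ(2/r − 1/a) gives v_p = √[μ(2/r₁ − 1/a_t)] = 35.347 km/s.
First burn Δv₁ = |v_p − v₁| = 8.816 km/s.
Circular speed at r₂: v₂ = √(μ/r₂) = 9.446 km/s.
Transfer-orbit speed at r₂: v_a = √[μ(2/r₂ − 1/a_t)] = 4.481 km/s.
Second burn Δv₂ = |v₂ − v_a| = 4.965 km/s.
Δv = Δv₁ + Δv₂ = 8.816 + 4.965 = 13.78 km/s.

Δv = 13.8 km/s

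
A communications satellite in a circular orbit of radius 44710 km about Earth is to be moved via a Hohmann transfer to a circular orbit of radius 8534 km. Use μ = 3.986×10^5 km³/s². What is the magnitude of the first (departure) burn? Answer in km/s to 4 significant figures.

Δv₁ = 1.295 km/s

Semi-major axis of the transfer orbit: a_t = (44710 + 8534)/2 = 26622 km.
On the circular orbit at r = 44710 km, v_c = √(μ/r) = 2.986 km/s.
Transfer-orbit speed at the same r (vis-viva, a = a_t): v_t = √[μ(2/r − 1/a_t)] = 1.691 km/s.
Δv₁ = |v_t − v_c| = |1.691 − 2.986| = 1.295 km/s.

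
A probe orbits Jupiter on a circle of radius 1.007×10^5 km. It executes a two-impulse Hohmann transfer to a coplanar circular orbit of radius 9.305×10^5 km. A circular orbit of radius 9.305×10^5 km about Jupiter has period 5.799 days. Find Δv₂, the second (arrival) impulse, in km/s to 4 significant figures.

From Kepler's third law T² = 4π²r³/μ at r = 9.305×10^5 km, T = 5.799 days = 5.799 × 86400 s = 5.010336×10^5 s: μ = 4π²r³/T² = 1.26700×10^8 km³/s².
Semi-major axis of the transfer orbit: a_t = (1.007×10^5 + 9.305×10^5)/2 = 5.156×10^5 km.
Circular speed at r = 9.305×10^5 km: v_c = √(μ/r) = 11.669 km/s.
Vis-viva on the transfer ellipse at r = 9.305×10^5 km gives v_t = √[μ(2/r − 1/a_t)] = 5.1569 km/s.
Δv₂ = |v_t − v_c| = |5.1569 − 11.669| = 6.512 km/s.

Δv₂ = 6.512 km/s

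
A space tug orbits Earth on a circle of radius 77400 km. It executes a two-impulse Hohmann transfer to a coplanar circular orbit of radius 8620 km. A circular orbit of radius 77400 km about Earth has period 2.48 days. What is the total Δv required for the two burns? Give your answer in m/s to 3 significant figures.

From Kepler's third law T² = 4π²r³/μ at r = 77400 km, T = 2.48 days = 2.48 × 86400 s = 2.14272×10^5 s: μ = 4π²r³/T² = 3.98705×10^5 km³/s².
Semi-major axis of the transfer orbit: a_t = (77400 + 8620)/2 = 43010 km.
Circular speed at r₁: v₁ = √(μ/r₁) = √(3.98705×10^5/77400) = 2.270 km/s.
On the transfer ellipse at r₁, vis-viva equation gives v_a = √[μ(2/r₁ − 1/a_t)] = 1.016 km/s.
First burn Δv₁ = |v_a − v₁| = 1.254 km/s.
At r₂, v₂ = √(μ/r₂) = 6.801 km/s.
Transfer-orbit speed at r₂: v_p = √[μ(2/r₂ − 1/a_t)] = 9.123 km/s.
Second burn Δv₂ = |v₂ − v_p| = 2.322 km/s.
Δv = Δv₁ + Δv₂ = 1.254 + 2.322 = 3.576 km/s.

Δv = 3580 m/s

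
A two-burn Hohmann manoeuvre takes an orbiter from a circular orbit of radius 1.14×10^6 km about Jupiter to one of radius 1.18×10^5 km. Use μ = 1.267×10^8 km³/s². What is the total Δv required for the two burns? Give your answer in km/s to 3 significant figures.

Δv = 17.3 km/s

The Hohmann ellipse has a_t = (r₁ + r₂)/2 = 6.290×10^5 km.
Circular speed at r₁: v₁ = √(μ/r₁) = √(1.267×10^8/1.140×10^6) = 10.5423 km/s.
Transfer-orbit speed at r₁ (vis-viva equation): v_a = √[μ(2/r₁ − 1/a_t)] = 4.56616 km/s.
First burn Δv₁ = |v_a − v₁| = 5.9761 km/s.
At r₂, v₂ = √(μ/r₂) = 32.768 km/s.
Transfer-orbit speed at r₂: v_p = √[μ(2/r₂ − 1/a_t)] = 44.114 km/s.
Second burn Δv₂ = |v₂ − v_p| = 11.346 km/s.
Δv = Δv₁ + Δv₂ = 5.9761 + 11.346 = 17.32 km/s.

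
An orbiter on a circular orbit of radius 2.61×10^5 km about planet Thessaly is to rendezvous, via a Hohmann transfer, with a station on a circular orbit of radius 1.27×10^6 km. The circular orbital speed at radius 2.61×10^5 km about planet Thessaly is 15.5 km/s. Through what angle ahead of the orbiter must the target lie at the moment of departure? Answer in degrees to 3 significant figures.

From the circular-orbit relation v² = μ/r at r = 2.61×10^5 km: μ = v²r = (15.5)² × 2.61×10^5 = 6.27052×10^7 km³/s².
Transfer-ellipse semi-major axis a_t = (r₁ + r₂)/2 = (2.610×10^5 + 1.270×10^6)/2 = 7.655×10^5 km.
The half-period of the transfer ellipse is t = π√(a_t³/μ) = 2.65715×10^5 s.
The target's mean motion on its circular orbit is ω₂ = √(μ/r₂³) = 5.53282×10^-6 rad/s.
Angle swept by the target during transfer: ω₂·t = 1.47015 rad = 84.23°.
The orbiter traverses 180° on the transfer ellipse, so the target must lead by 180° − 84.23° = 95.8°.

φ = 95.8°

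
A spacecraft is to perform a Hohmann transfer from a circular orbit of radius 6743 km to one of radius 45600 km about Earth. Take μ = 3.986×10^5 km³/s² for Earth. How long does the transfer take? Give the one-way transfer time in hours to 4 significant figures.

Semi-major axis of the transfer orbit: a_t = (6743 + 45600)/2 = 26171.5 km.
Transfer time t = π√(a_t³/μ) = π√((26171.5)³ / 3.986×10^5) = 21068 s.
Converting: 21068 s ÷ 3600 s/hour = 5.852 hours.

t = 5.852 hours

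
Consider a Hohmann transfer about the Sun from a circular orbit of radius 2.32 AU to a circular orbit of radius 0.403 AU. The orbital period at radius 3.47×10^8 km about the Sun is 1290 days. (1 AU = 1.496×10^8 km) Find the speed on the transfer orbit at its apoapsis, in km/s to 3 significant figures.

From Kepler's third law T² = 4π²r³/μ at r = 3.47×10^8 km, T = 1290 days = 1290 × 86400 s = 1.11456×10^8 s: μ = 4π²r³/T² = 1.32783×10^11 km³/s².
In km: r₁ = 2.32 × 1.496×10^8 = 3.47072×10^8 km; r₂ = 0.403 × 1.496×10^8 = 6.02888×10^7 km.
Semi-major axis of the transfer orbit: a_t = (3.47072×10^8 + 6.02888×10^7)/2 = 2.036804×10^8 km.
At apoapsis, r = 3.47072×10^8 km.
Vis-viva: v = √[μ(2/r − 1/a_t)] = √[1.32783×10^11 × (2/3.47072×10^8 − 1/2.036804×10^8)] = 10.64 km/s.

v = 10.6 km/s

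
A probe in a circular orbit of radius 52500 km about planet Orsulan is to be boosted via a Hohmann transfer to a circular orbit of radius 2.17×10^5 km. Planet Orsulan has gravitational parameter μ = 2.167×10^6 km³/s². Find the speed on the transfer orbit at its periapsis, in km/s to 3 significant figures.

Semi-major axis of the transfer orbit: a_t = (52500 + 2.170×10^5)/2 = 1.3475×10^5 km.
At periapsis, r = 52500 km.
Vis-viva: v = √[μ(2/r − 1/a_t)] = √[2.167×10^6 × (2/52500 − 1/1.3475×10^5)] = 8.153 km/s.

v = 8.15 km/s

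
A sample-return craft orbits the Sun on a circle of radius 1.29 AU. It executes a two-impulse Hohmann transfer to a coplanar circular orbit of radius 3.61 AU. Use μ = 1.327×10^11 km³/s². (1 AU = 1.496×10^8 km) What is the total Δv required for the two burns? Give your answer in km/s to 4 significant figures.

In km: r₁ = 1.29 × 1.496×10^8 = 1.92984×10^8 km; r₂ = 3.61 × 1.496×10^8 = 5.40056×10^8 km.
Transfer-ellipse semi-major axis a_t = (r₁ + r₂)/2 = (1.92984×10^8 + 5.40056×10^8)/2 = 3.6652×10^8 km.
Circular speed at r₁: v₁ = √(μ/r₁) = √(1.327×10^11/1.92984×10^8) = 26.223 km/s.
Transfer-orbit speed at r₁ (vis-viva equation): v_p = √[μ(2/r₁ − 1/a_t)] = 31.831 km/s.
First burn Δv₁ = |v_p − v₁| = 5.608 km/s.
At r₂, v₂ = √(μ/r₂) = 15.675 km/s.
Transfer-orbit speed at r₂: v_a = √[μ(2/r₂ − 1/a_t)] = 11.374 km/s.
Second burn Δv₂ = |v₂ − v_a| = 4.301 km/s.
Total Δv = Δv₁ + Δv₂ = 9.909 km/s.

Δv = 9.909 km/s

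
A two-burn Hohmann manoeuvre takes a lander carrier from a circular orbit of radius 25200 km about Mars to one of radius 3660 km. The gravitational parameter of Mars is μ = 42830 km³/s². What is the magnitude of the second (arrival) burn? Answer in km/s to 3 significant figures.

Δv₂ = 1.10 km/s

Semi-major axis of the transfer orbit: a_t = (25200 + 3660)/2 = 14430 km.
On the circular orbit at r = 3660 km, v_c = √(μ/r) = 3.421 km/s.
Vis-viva on the transfer ellipse at r = 3660 km gives v_t = √[μ(2/r − 1/a_t)] = 4.521 km/s.
Δv₂ = |v_t − v_c| = |4.521 − 3.421| = 1.100 km/s.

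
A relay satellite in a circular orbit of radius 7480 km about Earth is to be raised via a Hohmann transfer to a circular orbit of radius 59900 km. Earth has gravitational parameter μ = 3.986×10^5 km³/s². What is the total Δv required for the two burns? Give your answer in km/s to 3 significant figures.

Semi-major axis of the transfer orbit: a_t = (7480 + 59900)/2 = 33690 km.
Circular speed at r₁: v₁ = √(μ/r₁) = √(3.986×10^5/7480) = 7.300 km/s.
On the transfer ellipse at r₁, vis-viva gives v_p = √[μ(2/r₁ − 1/a_t)] = 9.734 km/s.
First burn Δv₁ = |v_p − v₁| = 2.434 km/s.
At r₂, v₂ = √(μ/r₂) = 2.580 km/s.
Transfer-orbit speed at r₂: v_a = √[μ(2/r₂ − 1/a_t)] = 1.216 km/s.
Second burn Δv₂ = |v₂ − v_a| = 1.364 km/s.
Δv = Δv₁ + Δv₂ = 2.434 + 1.364 = 3.798 km/s.

Δv = 3.80 km/s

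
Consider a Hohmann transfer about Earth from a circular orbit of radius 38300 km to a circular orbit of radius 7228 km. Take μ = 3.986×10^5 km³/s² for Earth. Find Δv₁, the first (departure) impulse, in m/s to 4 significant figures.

Semi-major axis of the transfer orbit: a_t = (38300 + 7228)/2 = 22764 km.
Circular speed at r = 38300 km: v_c = √(μ/r) = 3.226 km/s.
Vis-viva on the transfer ellipse at r = 38300 km gives v_t = √[μ(2/r − 1/a_t)] = 1.818 km/s.
Δv₁ = |v_t − v_c| = |1.818 − 3.226| = 1.408 km/s.

Δv₁ = 1408 m/s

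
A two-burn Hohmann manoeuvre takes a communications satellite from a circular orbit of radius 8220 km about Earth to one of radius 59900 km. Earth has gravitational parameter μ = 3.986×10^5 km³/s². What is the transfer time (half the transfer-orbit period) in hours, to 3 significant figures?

t = 8.69 hours

The Hohmann ellipse has a_t = (r₁ + r₂)/2 = 34060 km.
Half the transfer-orbit period gives t = π√(a_t³/μ) = 31280 s.
Converting: 31280 s ÷ 3600 s/hour = 8.69 hours.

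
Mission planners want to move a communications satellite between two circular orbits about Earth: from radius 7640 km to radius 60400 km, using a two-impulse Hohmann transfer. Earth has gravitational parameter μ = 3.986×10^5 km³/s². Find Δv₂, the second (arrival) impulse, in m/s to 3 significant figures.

Transfer-ellipse semi-major axis a_t = (r₁ + r₂)/2 = (7640 + 60400)/2 = 34020 km.
Circular speed at r = 60400 km: v_c = √(μ/r) = 2.569 km/s.
Vis-viva on the transfer ellipse at r = 60400 km gives v_t = √[μ(2/r − 1/a_t)] = 1.217 km/s.
Δv₂ = |v_t − v_c| = |1.217 − 2.569| = 1.352 km/s.

Δv₂ = 1350 m/s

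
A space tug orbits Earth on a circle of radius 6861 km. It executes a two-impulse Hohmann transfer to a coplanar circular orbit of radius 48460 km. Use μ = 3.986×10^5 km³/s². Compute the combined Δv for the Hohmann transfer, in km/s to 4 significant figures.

Δv = 3.906 km/s

Semi-major axis of the transfer orbit: a_t = (6861 + 48460)/2 = 27660.5 km.
Circular speed at r₁: v₁ = √(μ/r₁) = √(3.986×10^5/6861) = 7.62211 km/s.
Transfer-orbit speed at r₁ (v² = μ(2/r − 1/a)): v_p = √[μ(2/r₁ − 1/a_t)] = 10.0887 km/s.
First burn Δv₁ = |v_p − v₁| = 2.4666 km/s.
Circular speed at r₂: v₂ = √(μ/r₂) = 2.8680 km/s.
Transfer-orbit speed at r₂: v_a = √[μ(2/r₂ − 1/a_t)] = 1.4284 km/s.
Second burn Δv₂ = |v₂ − v_a| = 1.4396 km/s.
Δv = Δv₁ + Δv₂ = 2.4666 + 1.4396 = 3.906 km/s.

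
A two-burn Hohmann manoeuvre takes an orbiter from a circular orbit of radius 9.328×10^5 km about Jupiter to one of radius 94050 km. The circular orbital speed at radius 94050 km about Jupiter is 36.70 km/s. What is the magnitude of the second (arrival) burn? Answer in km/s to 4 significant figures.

Δv₂ = 12.77 km/s

From the circular-orbit relation v² = μ/r at r = 94050 km: μ = v²r = (36.70)² × 94050 = 1.26675×10^8 km³/s².
Transfer-ellipse semi-major axis a_t = (r₁ + r₂)/2 = (9.328×10^5 + 94050)/2 = 5.13425×10^5 km.
Circular speed at r = 94050 km: v_c = √(μ/r) = 36.70 km/s.
Vis-viva on the transfer ellipse at r = 94050 km gives v_t = √[μ(2/r − 1/a_t)] = 49.47 km/s.
Δv₂ = |v_t − v_c| = |49.47 − 36.70| = 12.77 km/s.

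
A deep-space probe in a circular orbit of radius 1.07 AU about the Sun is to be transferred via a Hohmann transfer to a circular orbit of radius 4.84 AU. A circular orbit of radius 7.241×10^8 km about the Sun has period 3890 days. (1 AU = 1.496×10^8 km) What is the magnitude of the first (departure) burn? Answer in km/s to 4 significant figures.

From Kepler's third law T² = 4π²r³/μ at r = 7.241×10^8 km, T = 3890 days = 3890 × 86400 s = 3.36096×10^8 s: μ = 4π²r³/T² = 1.32687×10^11 km³/s².
In km: r₁ = 1.07 × 1.496×10^8 = 1.60072×10^8 km; r₂ = 4.84 × 1.496×10^8 = 7.24064×10^8 km.
The Hohmann ellipse has a_t = (r₁ + r₂)/2 = 4.42068×10^8 km.
On the circular orbit at r = 1.60072×10^8 km, v_c = √(μ/r) = 28.791 km/s.
Transfer-orbit speed at the same r (vis-viva, a = a_t): v_t = √[μ(2/r − 1/a_t)] = 36.847 km/s.
Δv₁ = |v_t − v_c| = |36.847 − 28.791| = 8.056 km/s.

Δv₁ = 8.056 km/s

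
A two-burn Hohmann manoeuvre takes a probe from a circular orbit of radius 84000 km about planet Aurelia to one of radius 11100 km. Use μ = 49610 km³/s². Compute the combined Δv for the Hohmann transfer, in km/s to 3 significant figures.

Δv = 1.09 km/s

Transfer-ellipse semi-major axis a_t = (r₁ + r₂)/2 = (84000 + 11100)/2 = 47550 km.
At r₁ the circular-orbit speed is v₁ = √(μ/r₁) = 0.7685 km/s.
Transfer-orbit speed at r₁ (vis-viva equation): v_a = √[μ(2/r₁ − 1/a_t)] = 0.3713 km/s.
First burn Δv₁ = |v_a − v₁| = 0.3972 km/s.
At r₂, v₂ = √(μ/r₂) = 2.1141 km/s.
Transfer-orbit speed at r₂: v_p = √[μ(2/r₂ − 1/a_t)] = 2.8099 km/s.
Second burn Δv₂ = |v₂ − v_p| = 0.6958 km/s.
Total Δv = Δv₁ + Δv₂ = 1.093 km/s.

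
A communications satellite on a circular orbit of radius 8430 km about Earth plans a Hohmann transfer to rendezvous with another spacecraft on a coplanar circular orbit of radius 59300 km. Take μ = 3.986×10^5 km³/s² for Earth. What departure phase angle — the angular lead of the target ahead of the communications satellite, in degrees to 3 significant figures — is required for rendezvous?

φ = 102°

Semi-major axis of the transfer orbit: a_t = (8430 + 59300)/2 = 33865 km.
Transfer time t = π√(a_t³/μ) = 31010 s.
Target angular speed ω₂ = √(μ/r₂³) = 4.372×10^-5 rad/s.
Angle swept by the target during transfer: ω₂·t = 1.3558 rad = 77.68°.
Arrival is 180° from departure on the ellipse, so φ = 180° − 77.68° = 102°.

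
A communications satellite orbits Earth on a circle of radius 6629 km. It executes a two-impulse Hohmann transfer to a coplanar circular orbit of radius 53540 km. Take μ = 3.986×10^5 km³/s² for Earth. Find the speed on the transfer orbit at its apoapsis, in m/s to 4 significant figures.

v = 1281 m/s

The Hohmann ellipse has a_t = (r₁ + r₂)/2 = 30084.5 km.
At apoapsis, r = 53540 km.
Applying v² = μ(2/r − 1/a_t): v = 1.281 km/s.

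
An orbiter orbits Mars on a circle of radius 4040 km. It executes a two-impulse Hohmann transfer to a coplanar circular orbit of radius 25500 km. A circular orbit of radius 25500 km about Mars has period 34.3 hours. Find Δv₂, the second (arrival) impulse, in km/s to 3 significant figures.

From Kepler's third law T² = 4π²r³/μ at r = 25500 km, T = 34.3 hours = 34.3 × 3600 s = 1.2348×10^5 s: μ = 4π²r³/T² = 42932.6 km³/s².
Transfer-ellipse semi-major axis a_t = (r₁ + r₂)/2 = (4040 + 25500)/2 = 14770 km.
Circular speed at r = 25500 km: v_c = √(μ/r) = 1.2975 km/s.
Vis-viva on the transfer ellipse at r = 25500 km gives v_t = √[μ(2/r − 1/a_t)] = 0.67862 km/s.
Δv₂ = |v_t − v_c| = |0.67862 − 1.2975| = 0.6189 km/s.

Δv₂ = 0.619 km/s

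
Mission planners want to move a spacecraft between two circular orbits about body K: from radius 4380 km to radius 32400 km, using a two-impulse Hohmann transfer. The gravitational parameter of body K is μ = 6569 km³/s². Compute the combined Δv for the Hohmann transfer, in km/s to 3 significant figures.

The Hohmann ellipse has a_t = (r₁ + r₂)/2 = 18390 km.
Circular speed at r₁: v₁ = √(μ/r₁) = √(6569/4380) = 1.22465 km/s.
On the transfer ellipse at r₁, vis-viva equation gives v_p = √[μ(2/r₁ − 1/a_t)] = 1.62553 km/s.
First burn Δv₁ = |v_p − v₁| = 0.4009 km/s.
At r₂, v₂ = √(μ/r₂) = 0.45027 km/s.
Transfer-orbit speed at r₂: v_a = √[μ(2/r₂ − 1/a_t)] = 0.21975 km/s.
Second burn Δv₂ = |v₂ − v_a| = 0.2305 km/s.
Δv = Δv₁ + Δv₂ = 0.4009 + 0.2305 = 0.6314 km/s.

Δv = 0.631 km/s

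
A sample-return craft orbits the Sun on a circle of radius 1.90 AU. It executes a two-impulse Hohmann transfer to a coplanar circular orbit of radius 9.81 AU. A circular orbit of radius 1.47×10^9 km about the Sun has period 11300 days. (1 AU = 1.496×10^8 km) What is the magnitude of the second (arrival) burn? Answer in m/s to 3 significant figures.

Δv₂ = 4070 m/s

From Kepler's third law T² = 4π²r³/μ at r = 1.47×10^9 km, T = 11300 days = 11300 × 86400 s = 9.7632×10^8 s: μ = 4π²r³/T² = 1.31561×10^11 km³/s².
In km: r₁ = 1.90 × 1.496×10^8 = 2.8424×10^8 km; r₂ = 9.81 × 1.496×10^8 = 1.467576×10^9 km.
Semi-major axis of the transfer orbit: a_t = (2.8424×10^8 + 1.467576×10^9)/2 = 8.75908×10^8 km.
Circular speed at r = 1.467576×10^9 km: v_c = √(μ/r) = 9.46811 km/s.
Vis-viva on the transfer ellipse at r = 1.467576×10^9 km gives v_t = √[μ(2/r − 1/a_t)] = 5.39358 km/s.
Δv₂ = |v_t − v_c| = |5.39358 − 9.46811| = 4.075 km/s.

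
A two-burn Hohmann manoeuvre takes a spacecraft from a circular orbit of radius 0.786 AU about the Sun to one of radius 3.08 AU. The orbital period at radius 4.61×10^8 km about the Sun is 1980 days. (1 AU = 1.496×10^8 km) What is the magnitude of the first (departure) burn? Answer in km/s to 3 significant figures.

Δv₁ = 8.79 km/s

From Kepler's third law T² = 4π²r³/μ at r = 4.61×10^8 km, T = 1980 days = 1980 × 86400 s = 1.71072×10^8 s: μ = 4π²r³/T² = 1.32161×10^11 km³/s².
In km: r₁ = 0.786 × 1.496×10^8 = 1.175856×10^8 km; r₂ = 3.08 × 1.496×10^8 = 4.60768×10^8 km.
The Hohmann ellipse has a_t = (r₁ + r₂)/2 = 2.891768×10^8 km.
On the circular orbit at r = 1.175856×10^8 km, v_c = √(μ/r) = 33.5255 km/s.
Transfer-orbit speed at the same r (vis-viva, a = a_t): v_t = √[μ(2/r − 1/a_t)] = 42.3189 km/s.
Δv₁ = |v_t − v_c| = |42.3189 − 33.5255| = 8.793 km/s.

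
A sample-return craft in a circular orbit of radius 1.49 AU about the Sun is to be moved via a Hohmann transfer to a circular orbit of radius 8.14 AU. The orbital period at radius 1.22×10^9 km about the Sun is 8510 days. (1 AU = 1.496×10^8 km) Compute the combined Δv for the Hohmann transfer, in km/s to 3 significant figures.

Δv = 12.0 km/s

From Kepler's third law T² = 4π²r³/μ at r = 1.22×10^9 km, T = 8510 days = 8510 × 86400 s = 7.35264×10^8 s: μ = 4π²r³/T² = 1.32603×10^11 km³/s².
In km: r₁ = 1.49 × 1.496×10^8 = 2.22904×10^8 km; r₂ = 8.14 × 1.496×10^8 = 1.217744×10^9 km.
The Hohmann ellipse has a_t = (r₁ + r₂)/2 = 7.20324×10^8 km.
Circular speed at r₁: v₁ = √(μ/r₁) = √(1.32603×10^11/2.22904×10^8) = 24.3903 km/s.
On the transfer ellipse at r₁, vis-viva gives v_p = √[μ(2/r₁ − 1/a_t)] = 31.7126 km/s.
First burn Δv₁ = |v_p − v₁| = 7.322 km/s.
At r₂, v₂ = √(μ/r₂) = 10.435 km/s.
Transfer-orbit speed at r₂: v_a = √[μ(2/r₂ − 1/a_t)] = 5.8049 km/s.
Second burn Δv₂ = |v₂ − v_a| = 4.630 km/s.
Total Δv = Δv₁ + Δv₂ = 11.95 km/s.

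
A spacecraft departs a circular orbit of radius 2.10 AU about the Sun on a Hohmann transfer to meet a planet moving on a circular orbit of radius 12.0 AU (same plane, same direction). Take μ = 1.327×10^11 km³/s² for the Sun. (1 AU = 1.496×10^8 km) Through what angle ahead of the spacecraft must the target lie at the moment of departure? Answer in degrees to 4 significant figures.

In km: r₁ = 2.10 × 1.496×10^8 = 3.1416×10^8 km; r₂ = 12.0 × 1.496×10^8 = 1.7952×10^9 km.
Transfer-ellipse semi-major axis a_t = (r₁ + r₂)/2 = (3.1416×10^8 + 1.7952×10^9)/2 = 1.05468×10^9 km.
Transfer time t = π√(a_t³/μ) = 2.954×10^8 s.
The target's mean motion on its circular orbit is ω₂ = √(μ/r₂³) = 4.789×10^-9 rad/s.
Angle swept by the target during transfer: ω₂·t = 1.4147 rad = 81.06°.
The spacecraft traverses 180° on the transfer ellipse, so the target must lead by 180° − 81.06° = 98.94°.

φ = 98.94°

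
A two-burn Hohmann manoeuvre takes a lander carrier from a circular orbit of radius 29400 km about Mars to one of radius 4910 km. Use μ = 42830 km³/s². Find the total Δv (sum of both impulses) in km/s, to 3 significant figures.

Transfer-ellipse semi-major axis a_t = (r₁ + r₂)/2 = (29400 + 4910)/2 = 17155 km.
Circular speed at r₁: v₁ = √(μ/r₁) = √(42830/29400) = 1.207 km/s.
On the transfer ellipse at r₁, v² = μ(2/r − 1/a) gives v_a = √[μ(2/r₁ − 1/a_t)] = 0.6457 km/s.
First burn Δv₁ = |v_a − v₁| = 0.5613 km/s.
At r₂, v₂ = √(μ/r₂) = 2.953 km/s.
Transfer-orbit speed at r₂: v_p = √[μ(2/r₂ − 1/a_t)] = 3.866 km/s.
Second burn Δv₂ = |v₂ − v_p| = 0.9130 km/s.
Total Δv = Δv₁ + Δv₂ = 1.474 km/s.

Δv = 1.47 km/s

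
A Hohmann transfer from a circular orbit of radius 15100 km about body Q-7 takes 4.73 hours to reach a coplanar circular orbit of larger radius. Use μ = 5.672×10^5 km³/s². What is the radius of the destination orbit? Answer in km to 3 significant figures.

Transfer time t = 4.73 hours = 17028 s, and t = π√(a_t³/μ).
So a_t = (μ t²/π²)^(1/3) = (5.672×10^5 × (17028)² / π²)^(1/3) = 25542 km.
Since a_t = (r₁ + r₂)/2, r₂ = 2a_t − r₁ = 2×25542 − 15100 = 35984 km.

r₂ = 36000 km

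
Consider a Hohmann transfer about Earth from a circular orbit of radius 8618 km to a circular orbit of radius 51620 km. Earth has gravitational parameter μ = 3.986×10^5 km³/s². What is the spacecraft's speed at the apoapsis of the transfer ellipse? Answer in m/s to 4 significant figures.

v = 1486 m/s

Transfer-ellipse semi-major axis a_t = (r₁ + r₂)/2 = (8618 + 51620)/2 = 30119 km.
At apoapsis, r = 51620 km.
Applying v² = μ(2/r − 1/a_t): v = 1.486 km/s.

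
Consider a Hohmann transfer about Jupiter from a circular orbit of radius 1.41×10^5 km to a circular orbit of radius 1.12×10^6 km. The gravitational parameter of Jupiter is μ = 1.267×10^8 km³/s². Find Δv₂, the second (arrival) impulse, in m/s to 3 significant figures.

The Hohmann ellipse has a_t = (r₁ + r₂)/2 = 6.305×10^5 km.
Circular speed at r = 1.120×10^6 km: v_c = √(μ/r) = 10.636 km/s.
Vis-viva on the transfer ellipse at r = 1.120×10^6 km gives v_t = √[μ(2/r − 1/a_t)] = 5.0297 km/s.
Δv₂ = |v_t − v_c| = |5.0297 − 10.636| = 5.606 km/s.

Δv₂ = 5610 m/s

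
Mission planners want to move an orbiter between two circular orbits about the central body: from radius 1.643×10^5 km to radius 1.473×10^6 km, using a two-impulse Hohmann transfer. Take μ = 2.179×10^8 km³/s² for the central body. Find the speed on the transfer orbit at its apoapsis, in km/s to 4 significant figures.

v = 5.449 km/s

Transfer-ellipse semi-major axis a_t = (r₁ + r₂)/2 = (1.643×10^5 + 1.473×10^6)/2 = 8.1865×10^5 km.
At apoapsis, r = 1.473×10^6 km.
Vis-viva: v = √[μ(2/r − 1/a_t)] = √[2.179×10^8 × (2/1.473×10^6 − 1/8.1865×10^5)] = 5.449 km/s.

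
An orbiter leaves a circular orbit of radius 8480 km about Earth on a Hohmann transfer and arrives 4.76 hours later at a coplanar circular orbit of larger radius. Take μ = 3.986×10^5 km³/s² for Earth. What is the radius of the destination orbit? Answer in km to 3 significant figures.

r₂ = 37100 km

Transfer time t = 4.76 hours = 17136 s, and t = π√(a_t³/μ).
So a_t = (μ t²/π²)^(1/3) = (3.986×10^5 × (17136)² / π²)^(1/3) = 22804 km.
Since a_t = (r₁ + r₂)/2, r₂ = 2a_t − r₁ = 2×22804 − 8480 = 37128 km.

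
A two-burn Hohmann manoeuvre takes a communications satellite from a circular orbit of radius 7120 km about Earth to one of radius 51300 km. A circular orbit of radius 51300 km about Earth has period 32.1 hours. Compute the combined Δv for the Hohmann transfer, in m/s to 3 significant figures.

Δv = 3850 m/s

From Kepler's third law T² = 4π²r³/μ at r = 51300 km, T = 32.1 hours = 32.1 × 3600 s = 1.1556×10^5 s: μ = 4π²r³/T² = 3.99114×10^5 km³/s².
The Hohmann ellipse has a_t = (r₁ + r₂)/2 = 29210 km.
Circular speed at r₁: v₁ = √(μ/r₁) = √(3.99114×10^5/7120) = 7.487 km/s.
On the transfer ellipse at r₁, vis-viva equation gives v_p = √[μ(2/r₁ − 1/a_t)] = 9.922 km/s.
First burn Δv₁ = |v_p − v₁| = 2.435 km/s.
Circular speed at r₂: v₂ = √(μ/r₂) = 2.789 km/s.
Transfer-orbit speed at r₂: v_a = √[μ(2/r₂ − 1/a_t)] = 1.377 km/s.
Second burn Δv₂ = |v₂ − v_a| = 1.412 km/s.
Δv = Δv₁ + Δv₂ = 2.435 + 1.412 = 3.847 km/s.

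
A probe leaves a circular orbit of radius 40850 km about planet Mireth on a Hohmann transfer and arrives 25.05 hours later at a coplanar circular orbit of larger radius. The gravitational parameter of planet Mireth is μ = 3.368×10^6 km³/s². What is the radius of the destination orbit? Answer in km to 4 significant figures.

Transfer time t = 25.05 hours = 90180 s, and t = π√(a_t³/μ).
So a_t = (μ t²/π²)^(1/3) = (3.368×10^6 × (90180)² / π²)^(1/3) = 1.4053×10^5 km.
Since a_t = (r₁ + r₂)/2, r₂ = 2a_t − r₁ = 2×1.4053×10^5 − 40850 = 2.4021×10^5 km.

r₂ = 2.402×10^5 km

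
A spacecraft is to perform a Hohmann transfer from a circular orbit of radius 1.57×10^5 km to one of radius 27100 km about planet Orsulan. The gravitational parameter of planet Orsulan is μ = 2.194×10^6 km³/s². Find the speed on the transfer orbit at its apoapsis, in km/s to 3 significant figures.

The Hohmann ellipse has a_t = (r₁ + r₂)/2 = 92050 km.
At apoapsis, r = 1.570×10^5 km.
Vis-viva: v = √[μ(2/r − 1/a_t)] = √[2.194×10^6 × (2/1.570×10^5 − 1/92050)] = 2.028 km/s.

v = 2.03 km/s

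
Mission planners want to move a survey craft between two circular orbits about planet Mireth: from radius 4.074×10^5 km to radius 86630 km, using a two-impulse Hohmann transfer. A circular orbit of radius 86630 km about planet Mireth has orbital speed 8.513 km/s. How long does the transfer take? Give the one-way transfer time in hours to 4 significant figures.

t = 42.76 hours

From the circular-orbit relation v² = μ/r at r = 86630 km: μ = v²r = (8.513)² × 86630 = 6.27818×10^6 km³/s².
Semi-major axis of the transfer orbit: a_t = (4.074×10^5 + 86630)/2 = 2.47015×10^5 km.
By Kepler's third law the transfer-orbit period is T = 2π√(a_t³/μ), so t = T/2 = 1.5393×10^5 s.
Converting: 1.5393×10^5 s ÷ 3600 s/hour = 42.76 hours.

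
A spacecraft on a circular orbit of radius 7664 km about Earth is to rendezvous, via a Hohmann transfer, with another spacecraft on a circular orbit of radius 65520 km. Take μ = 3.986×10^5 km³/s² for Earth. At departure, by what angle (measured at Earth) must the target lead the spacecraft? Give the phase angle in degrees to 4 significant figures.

φ = 104.9°

Semi-major axis of the transfer orbit: a_t = (7664 + 65520)/2 = 36592 km.
The half-period of the transfer ellipse is t = π√(a_t³/μ) = 34831 s.
The target's mean motion on its circular orbit is ω₂ = √(μ/r₂³) = 3.7645×10^-5 rad/s.
Angle swept by the target during transfer: ω₂·t = 1.3112 rad = 75.13°.
Arrival is 180° from departure on the ellipse, so φ = 180° − 75.13° = 104.9°.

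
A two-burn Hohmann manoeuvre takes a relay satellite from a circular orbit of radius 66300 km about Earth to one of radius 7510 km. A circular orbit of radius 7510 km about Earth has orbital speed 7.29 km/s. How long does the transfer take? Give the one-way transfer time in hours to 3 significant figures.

From the circular-orbit relation v² = μ/r at r = 7510 km: μ = v²r = (7.29)² × 7510 = 3.99112×10^5 km³/s².
Transfer-ellipse semi-major axis a_t = (r₁ + r₂)/2 = (66300 + 7510)/2 = 36905 km.
Half the transfer-orbit period gives t = π√(a_t³/μ) = 35260 s.
Converting: 35260 s ÷ 3600 s/hour = 9.79 hours.

t = 9.79 hours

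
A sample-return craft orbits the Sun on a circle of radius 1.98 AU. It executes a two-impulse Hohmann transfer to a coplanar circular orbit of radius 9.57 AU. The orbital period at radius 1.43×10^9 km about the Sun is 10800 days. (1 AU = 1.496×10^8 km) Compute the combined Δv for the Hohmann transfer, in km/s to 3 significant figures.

Δv = 10.1 km/s

From Kepler's third law T² = 4π²r³/μ at r = 1.43×10^9 km, T = 10800 days = 10800 × 86400 s = 9.3312×10^8 s: μ = 4π²r³/T² = 1.32585×10^11 km³/s².
In km: r₁ = 1.98 × 1.496×10^8 = 2.96208×10^8 km; r₂ = 9.57 × 1.496×10^8 = 1.431672×10^9 km.
Semi-major axis of the transfer orbit: a_t = (2.96208×10^8 + 1.431672×10^9)/2 = 8.6394×10^8 km.
At r₁ the circular-orbit speed is v₁ = √(μ/r₁) = 21.157 km/s.
On the transfer ellipse at r₁, v² = μ(2/r − 1/a) gives v_p = √[μ(2/r₁ − 1/a_t)] = 27.235 km/s.
First burn Δv₁ = |v_p − v₁| = 6.078 km/s.
Circular speed at r₂: v₂ = √(μ/r₂) = 9.623 km/s.
Transfer-orbit speed at r₂: v_a = √[μ(2/r₂ − 1/a_t)] = 5.635 km/s.
Second burn Δv₂ = |v₂ − v_a| = 3.988 km/s.
Total Δv = Δv₁ + Δv₂ = 10.07 km/s.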